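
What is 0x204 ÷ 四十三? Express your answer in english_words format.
Convert 0x204 (hexadecimal) → 2×256 + 4 = 516 (decimal)
Convert 四十三 (Chinese numeral) → 4×10 + 3 = 43 (decimal)
Compute 516 ÷ 43 = 12
Convert 12 (decimal) → twelve (English words)
twelve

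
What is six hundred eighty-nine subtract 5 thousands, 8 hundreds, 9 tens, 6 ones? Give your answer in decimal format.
Convert six hundred eighty-nine (English words) → 6×100 + 89 = 689 (decimal)
Convert 5 thousands, 8 hundreds, 9 tens, 6 ones (place-value notation) → 5×1000 + 8×100 + 9×10 + 6 = 5896 (decimal)
Compute 689 - 5896 = -5207
-5207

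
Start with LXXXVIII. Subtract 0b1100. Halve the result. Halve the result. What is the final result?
Convert LXXXVIII (Roman numeral) → 50 + 10 + 10 + 10 + 5 + 1 + 1 + 1 = 88 (decimal)
Start: 88
Convert 0b1100 (binary) → 8 + 4 = 12 (decimal)
88 - 12 = 76
76 ÷ 2 = 38
38 ÷ 2 = 19
19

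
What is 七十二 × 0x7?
Convert 七十二 (Chinese numeral) → 7×10 + 2 = 72 (decimal)
Convert 0x7 (hexadecimal) → 7 (decimal)
Compute 72 × 7 = 504
504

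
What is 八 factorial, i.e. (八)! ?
Convert 八 (Chinese numeral) → 8 (decimal)
Compute 8! = 40320
40320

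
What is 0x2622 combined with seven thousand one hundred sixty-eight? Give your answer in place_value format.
Convert 0x2622 (hexadecimal) → 2×4096 + 6×256 + 2×16 + 2 = 9762 (decimal)
Convert seven thousand one hundred sixty-eight (English words) → 7×1000 + 1×100 + 68 = 7168 (decimal)
Compute 9762 + 7168 = 16930
Convert 16930 (decimal) → 16930 = 16×1000 + 9×100 + 3×10 → 16 thousands, 9 hundreds, 3 tens (place-value notation)
16 thousands, 9 hundreds, 3 tens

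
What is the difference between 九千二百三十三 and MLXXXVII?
Convert 九千二百三十三 (Chinese numeral) → 9×1000 + 2×100 + 3×10 + 3 = 9233 (decimal)
Convert MLXXXVII (Roman numeral) → 1000 + 50 + 10 + 10 + 10 + 5 + 1 + 1 = 1087 (decimal)
Difference: |9233 - 1087| = 8146
8146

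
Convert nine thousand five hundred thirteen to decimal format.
Convert nine thousand five hundred thirteen (English words) → 9×1000 + 5×100 + 13 = 9513 (decimal)
9513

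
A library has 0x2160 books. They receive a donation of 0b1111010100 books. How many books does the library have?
Convert 0x2160 (hexadecimal) → 2×4096 + 1×256 + 6×16 = 8544 (decimal)
Convert 0b1111010100 (binary) → 512 + 256 + 128 + 64 + 16 + 4 = 980 (decimal)
Compute 8544 + 980 = 9524
9524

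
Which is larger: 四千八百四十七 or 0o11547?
Convert 四千八百四十七 (Chinese numeral) → 4×1000 + 8×100 + 4×10 + 7 = 4847 (decimal)
Convert 0o11547 (octal) → 1×4096 + 1×512 + 5×64 + 4×8 + 7 = 4967 (decimal)
Compare 4847 vs 4967: larger = 4967
4967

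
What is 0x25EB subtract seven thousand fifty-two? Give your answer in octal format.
Convert 0x25EB (hexadecimal) → 2×4096 + 5×256 + 14×16 + 11 = 9707 (decimal)
Convert seven thousand fifty-two (English words) → 7×1000 + 52 = 7052 (decimal)
Compute 9707 - 7052 = 2655
Convert 2655 (decimal) → 2655 = 5×512 + 1×64 + 3×8 + 7 → 0o5137 (octal)
0o5137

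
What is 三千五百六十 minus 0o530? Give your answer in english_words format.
Convert 三千五百六十 (Chinese numeral) → 3×1000 + 5×100 + 6×10 = 3560 (decimal)
Convert 0o530 (octal) → 5×64 + 3×8 = 344 (decimal)
Compute 3560 - 344 = 3216
Convert 3216 (decimal) → 3216 = 3×1000 + 2×100 + 16 → three thousand two hundred sixteen (English words)
three thousand two hundred sixteen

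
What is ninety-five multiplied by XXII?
Convert ninety-five (English words) → 95 (decimal)
Convert XXII (Roman numeral) → 10 + 10 + 1 + 1 = 22 (decimal)
Compute 95 × 22 = 2090
2090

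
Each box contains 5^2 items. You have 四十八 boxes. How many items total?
Convert 5^2 (power) → 25 (decimal)
Convert 四十八 (Chinese numeral) → 4×10 + 8 = 48 (decimal)
Compute 25 × 48 = 1200
1200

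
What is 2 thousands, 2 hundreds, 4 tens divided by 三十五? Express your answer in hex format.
Convert 2 thousands, 2 hundreds, 4 tens (place-value notation) → 2×1000 + 2×100 + 4×10 = 2240 (decimal)
Convert 三十五 (Chinese numeral) → 3×10 + 5 = 35 (decimal)
Compute 2240 ÷ 35 = 64
Convert 64 (decimal) → 64 = 4×16 → 0x40 (hexadecimal)
0x40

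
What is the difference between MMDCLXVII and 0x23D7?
Convert MMDCLXVII (Roman numeral) → 1000 + 1000 + 500 + 100 + 50 + 10 + 5 + 1 + 1 = 2667 (decimal)
Convert 0x23D7 (hexadecimal) → 2×4096 + 3×256 + 13×16 + 7 = 9175 (decimal)
Difference: |2667 - 9175| = 6508
6508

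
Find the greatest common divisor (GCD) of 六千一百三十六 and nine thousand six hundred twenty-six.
Convert 六千一百三十六 (Chinese numeral) → 6×1000 + 1×100 + 3×10 + 6 = 6136 (decimal)
Convert nine thousand six hundred twenty-six (English words) → 9×1000 + 6×100 + 26 = 9626 (decimal)
Compute gcd(6136, 9626) = 2
2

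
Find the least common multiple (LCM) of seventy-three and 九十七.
Convert seventy-three (English words) → 73 (decimal)
Convert 九十七 (Chinese numeral) → 9×10 + 7 = 97 (decimal)
Compute lcm(73, 97) = 7081
7081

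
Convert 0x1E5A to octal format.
Convert 0x1E5A (hexadecimal) → 1×4096 + 14×256 + 5×16 + 10 = 7770 (decimal)
Convert 7770 (decimal) → 7770 = 1×4096 + 7×512 + 1×64 + 3×8 + 2 → 0o17132 (octal)
0o17132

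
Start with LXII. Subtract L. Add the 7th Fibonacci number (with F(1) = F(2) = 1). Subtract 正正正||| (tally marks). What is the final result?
Convert LXII (Roman numeral) → 50 + 10 + 1 + 1 = 62 (decimal)
Start: 62
Convert L (Roman numeral) → 50 (decimal)
62 - 50 = 12
Convert the 7th Fibonacci number (with F(1) = F(2) = 1) (Fibonacci index) → 1, 1, 2, 3, 5, 8, 13 → 13 (decimal)
12 + 13 = 25
Convert 正正正||| (tally marks) → 5 + 5 + 5 + 3 = 18 (decimal)
25 - 18 = 7
7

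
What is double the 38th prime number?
The 38th prime number = 163
Compute 163 × 2 = 326
326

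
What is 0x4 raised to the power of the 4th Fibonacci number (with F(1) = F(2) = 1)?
Convert 0x4 (hexadecimal) → 4 (decimal)
Convert the 4th Fibonacci number (with F(1) = F(2) = 1) (Fibonacci index) → 1, 1, 2, 3 → 3 (decimal)
Compute 4 ^ 3 = 64
64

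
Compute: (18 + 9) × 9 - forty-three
Convert forty-three (English words) → 43 (decimal)
Expression in decimal: (18 + 9) × 9 - 43
Parentheses first: 18 + 9 = 27
Multiply: 27 × 9 = 243
Subtract: 243 - 43 = 200
200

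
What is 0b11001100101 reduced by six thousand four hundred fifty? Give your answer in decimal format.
Convert 0b11001100101 (binary) → 1024 + 512 + 64 + 32 + 4 + 1 = 1637 (decimal)
Convert six thousand four hundred fifty (English words) → 6×1000 + 4×100 + 50 = 6450 (decimal)
Compute 1637 - 6450 = -4813
-4813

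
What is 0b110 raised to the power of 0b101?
Convert 0b110 (binary) → 4 + 2 = 6 (decimal)
Convert 0b101 (binary) → 4 + 1 = 5 (decimal)
Compute 6 ^ 5 = 7776
7776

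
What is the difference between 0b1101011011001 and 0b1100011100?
Convert 0b1101011011001 (binary) → 4096 + 2048 + 512 + 128 + 64 + 16 + 8 + 1 = 6873 (decimal)
Convert 0b1100011100 (binary) → 512 + 256 + 16 + 8 + 4 = 796 (decimal)
Difference: |6873 - 796| = 6077
6077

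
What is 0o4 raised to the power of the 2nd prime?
Convert 0o4 (octal) → 4 (decimal)
Convert the 2nd prime (prime index) → 3 (decimal)
Compute 4 ^ 3 = 64
64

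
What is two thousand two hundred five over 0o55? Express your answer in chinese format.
Convert two thousand two hundred five (English words) → 2×1000 + 2×100 + 5 = 2205 (decimal)
Convert 0o55 (octal) → 5×8 + 5 = 45 (decimal)
Compute 2205 ÷ 45 = 49
Convert 49 (decimal) → 49 = 4×10 + 9 → 四十九 (Chinese numeral)
四十九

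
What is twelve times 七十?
Convert twelve (English words) → 12 (decimal)
Convert 七十 (Chinese numeral) → 7×10 = 70 (decimal)
Compute 12 × 70 = 840
840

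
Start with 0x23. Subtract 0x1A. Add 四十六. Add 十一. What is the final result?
Convert 0x23 (hexadecimal) → 2×16 + 3 = 35 (decimal)
Start: 35
Convert 0x1A (hexadecimal) → 1×16 + 10 = 26 (decimal)
35 - 26 = 9
Convert 四十六 (Chinese numeral) → 4×10 + 6 = 46 (decimal)
9 + 46 = 55
Convert 十一 (Chinese numeral) → 1×10 + 1 = 11 (decimal)
55 + 11 = 66
66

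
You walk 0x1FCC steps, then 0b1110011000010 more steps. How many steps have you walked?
Convert 0x1FCC (hexadecimal) → 1×4096 + 15×256 + 12×16 + 12 = 8140 (decimal)
Convert 0b1110011000010 (binary) → 4096 + 2048 + 1024 + 128 + 64 + 2 = 7362 (decimal)
Compute 8140 + 7362 = 15502
15502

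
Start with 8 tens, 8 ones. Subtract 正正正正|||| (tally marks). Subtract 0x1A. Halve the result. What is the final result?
Convert 8 tens, 8 ones (place-value notation) → 8×10 + 8 = 88 (decimal)
Start: 88
Convert 正正正正|||| (tally marks) → 5 + 5 + 5 + 5 + 4 = 24 (decimal)
88 - 24 = 64
Convert 0x1A (hexadecimal) → 1×16 + 10 = 26 (decimal)
64 - 26 = 38
38 ÷ 2 = 19
19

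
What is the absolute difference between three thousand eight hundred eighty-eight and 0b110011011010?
Convert three thousand eight hundred eighty-eight (English words) → 3×1000 + 8×100 + 88 = 3888 (decimal)
Convert 0b110011011010 (binary) → 2048 + 1024 + 128 + 64 + 16 + 8 + 2 = 3290 (decimal)
Compute |3888 - 3290| = 598
598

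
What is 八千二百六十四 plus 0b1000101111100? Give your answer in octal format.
Convert 八千二百六十四 (Chinese numeral) → 8×1000 + 2×100 + 6×10 + 4 = 8264 (decimal)
Convert 0b1000101111100 (binary) → 4096 + 256 + 64 + 32 + 16 + 8 + 4 = 4476 (decimal)
Compute 8264 + 4476 = 12740
Convert 12740 (decimal) → 12740 = 3×4096 + 7×64 + 4 → 0o30704 (octal)
0o30704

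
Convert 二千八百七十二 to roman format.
Convert 二千八百七十二 (Chinese numeral) → 2×1000 + 8×100 + 7×10 + 2 = 2872 (decimal)
Convert 2872 (decimal) → 2872 = 1000 + 1000 + 500 + 100 + 100 + 100 + 50 + 10 + 10 + 1 + 1 → MMDCCCLXXII (Roman numeral)
MMDCCCLXXII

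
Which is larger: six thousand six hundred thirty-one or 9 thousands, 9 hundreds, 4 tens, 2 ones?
Convert six thousand six hundred thirty-one (English words) → 6×1000 + 6×100 + 31 = 6631 (decimal)
Convert 9 thousands, 9 hundreds, 4 tens, 2 ones (place-value notation) → 9×1000 + 9×100 + 4×10 + 2 = 9942 (decimal)
Compare 6631 vs 9942: larger = 9942
9942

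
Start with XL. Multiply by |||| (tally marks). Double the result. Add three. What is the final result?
Convert XL (Roman numeral) → 40 (decimal)
Start: 40
Convert |||| (tally marks) → 4 (decimal)
40 × 4 = 160
160 × 2 = 320
Convert three (English words) → 3 (decimal)
320 + 3 = 323
323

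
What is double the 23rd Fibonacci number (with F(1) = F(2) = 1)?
The 23rd Fibonacci number (with F(1) = F(2) = 1) = 28657
Compute 28657 × 2 = 57314
57314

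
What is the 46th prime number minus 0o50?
The 46th prime number = 199
Convert 0o50 (octal) → 5×8 = 40 (decimal)
Compute 199 - 40 = 159
159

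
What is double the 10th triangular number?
The 10th triangular number = 10×11/2 = 55
Compute 55 × 2 = 110
110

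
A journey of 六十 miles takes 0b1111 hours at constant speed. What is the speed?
Convert 六十 (Chinese numeral) → 6×10 = 60 (decimal)
Convert 0b1111 (binary) → 8 + 4 + 2 + 1 = 15 (decimal)
Compute 60 ÷ 15 = 4
4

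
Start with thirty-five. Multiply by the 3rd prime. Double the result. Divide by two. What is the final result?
Convert thirty-five (English words) → 35 (decimal)
Start: 35
Convert the 3rd prime (prime index) → 5 (decimal)
35 × 5 = 175
175 × 2 = 350
Convert two (English words) → 2 (decimal)
350 ÷ 2 = 175
175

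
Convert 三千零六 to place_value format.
Convert 三千零六 (Chinese numeral) → 3×1000 + 6 = 3006 (decimal)
Convert 3006 (decimal) → 3006 = 3×1000 + 6 → 3 thousands, 6 ones (place-value notation)
3 thousands, 6 ones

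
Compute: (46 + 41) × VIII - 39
Convert VIII (Roman numeral) → 5 + 1 + 1 + 1 = 8 (decimal)
Expression in decimal: (46 + 41) × 8 - 39
Parentheses first: 46 + 41 = 87
Multiply: 87 × 8 = 696
Subtract: 696 - 39 = 657
657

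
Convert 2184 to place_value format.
Convert 2184 (decimal) → 2184 = 2×1000 + 1×100 + 8×10 + 4 → 2 thousands, 1 hundred, 8 tens, 4 ones (place-value notation)
2 thousands, 1 hundred, 8 tens, 4 ones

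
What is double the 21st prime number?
The 21st prime number = 73
Compute 73 × 2 = 146
146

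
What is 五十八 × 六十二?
Convert 五十八 (Chinese numeral) → 5×10 + 8 = 58 (decimal)
Convert 六十二 (Chinese numeral) → 6×10 + 2 = 62 (decimal)
Compute 58 × 62 = 3596
3596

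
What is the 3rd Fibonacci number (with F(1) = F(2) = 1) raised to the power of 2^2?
Convert the 3rd Fibonacci number (with F(1) = F(2) = 1) (Fibonacci index) → 1, 1, 2 → 2 (decimal)
Convert 2^2 (power) → 4 (decimal)
Compute 2 ^ 4 = 16
16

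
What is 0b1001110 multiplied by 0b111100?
Convert 0b1001110 (binary) → 64 + 8 + 4 + 2 = 78 (decimal)
Convert 0b111100 (binary) → 32 + 16 + 8 + 4 = 60 (decimal)
Compute 78 × 60 = 4680
4680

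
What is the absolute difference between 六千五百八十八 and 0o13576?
Convert 六千五百八十八 (Chinese numeral) → 6×1000 + 5×100 + 8×10 + 8 = 6588 (decimal)
Convert 0o13576 (octal) → 1×4096 + 3×512 + 5×64 + 7×8 + 6 = 6014 (decimal)
Compute |6588 - 6014| = 574
574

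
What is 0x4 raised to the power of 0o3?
Convert 0x4 (hexadecimal) → 4 (decimal)
Convert 0o3 (octal) → 3 (decimal)
Compute 4 ^ 3 = 64
64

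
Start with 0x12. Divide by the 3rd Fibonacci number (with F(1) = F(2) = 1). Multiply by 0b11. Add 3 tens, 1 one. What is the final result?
Convert 0x12 (hexadecimal) → 1×16 + 2 = 18 (decimal)
Start: 18
Convert the 3rd Fibonacci number (with F(1) = F(2) = 1) (Fibonacci index) → 1, 1, 2 → 2 (decimal)
18 ÷ 2 = 9
Convert 0b11 (binary) → 2 + 1 = 3 (decimal)
9 × 3 = 27
Convert 3 tens, 1 one (place-value notation) → 3×10 + 1 = 31 (decimal)
27 + 31 = 58
58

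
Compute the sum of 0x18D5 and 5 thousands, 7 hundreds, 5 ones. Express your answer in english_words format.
Convert 0x18D5 (hexadecimal) → 1×4096 + 8×256 + 13×16 + 5 = 6357 (decimal)
Convert 5 thousands, 7 hundreds, 5 ones (place-value notation) → 5×1000 + 7×100 + 5 = 5705 (decimal)
Compute 6357 + 5705 = 12062
Convert 12062 (decimal) → 12062 = 12×1000 + 62 → twelve thousand sixty-two (English words)
twelve thousand sixty-two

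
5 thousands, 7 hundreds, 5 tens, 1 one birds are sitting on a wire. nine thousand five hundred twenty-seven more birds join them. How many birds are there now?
Convert 5 thousands, 7 hundreds, 5 tens, 1 one (place-value notation) → 5×1000 + 7×100 + 5×10 + 1 = 5751 (decimal)
Convert nine thousand five hundred twenty-seven (English words) → 9×1000 + 5×100 + 27 = 9527 (decimal)
Compute 5751 + 9527 = 15278
15278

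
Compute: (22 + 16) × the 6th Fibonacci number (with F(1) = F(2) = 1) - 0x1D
Convert the 6th Fibonacci number (with F(1) = F(2) = 1) (Fibonacci index) → 1, 1, 2, 3, 5, 8 → 8 (decimal)
Convert 0x1D (hexadecimal) → 1×16 + 13 = 29 (decimal)
Expression in decimal: (22 + 16) × 8 - 29
Parentheses first: 22 + 16 = 38
Multiply: 38 × 8 = 304
Subtract: 304 - 29 = 275
275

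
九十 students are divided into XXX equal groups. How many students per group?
Convert 九十 (Chinese numeral) → 9×10 = 90 (decimal)
Convert XXX (Roman numeral) → 10 + 10 + 10 = 30 (decimal)
Compute 90 ÷ 30 = 3
3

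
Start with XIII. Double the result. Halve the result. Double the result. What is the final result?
Convert XIII (Roman numeral) → 10 + 1 + 1 + 1 = 13 (decimal)
Start: 13
13 × 2 = 26
26 ÷ 2 = 13
13 × 2 = 26
26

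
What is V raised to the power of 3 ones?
Convert V (Roman numeral) → 5 (decimal)
Convert 3 ones (place-value notation) → 3 (decimal)
Compute 5 ^ 3 = 125
125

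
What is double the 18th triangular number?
The 18th triangular number = 18×19/2 = 171
Compute 171 × 2 = 342
342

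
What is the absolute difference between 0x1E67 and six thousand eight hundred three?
Convert 0x1E67 (hexadecimal) → 1×4096 + 14×256 + 6×16 + 7 = 7783 (decimal)
Convert six thousand eight hundred three (English words) → 6×1000 + 8×100 + 3 = 6803 (decimal)
Compute |7783 - 6803| = 980
980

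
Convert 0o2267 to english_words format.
Convert 0o2267 (octal) → 2×512 + 2×64 + 6×8 + 7 = 1207 (decimal)
Convert 1207 (decimal) → 1207 = 1×1000 + 2×100 + 7 → one thousand two hundred seven (English words)
one thousand two hundred seven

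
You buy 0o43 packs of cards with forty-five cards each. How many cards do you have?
Convert forty-five (English words) → 45 (decimal)
Convert 0o43 (octal) → 4×8 + 3 = 35 (decimal)
Compute 45 × 35 = 1575
1575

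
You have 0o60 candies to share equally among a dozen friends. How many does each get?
Convert 0o60 (octal) → 6×8 = 48 (decimal)
Convert a dozen (colloquial) → 12 (decimal)
Compute 48 ÷ 12 = 4
4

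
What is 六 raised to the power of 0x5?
Convert 六 (Chinese numeral) → 6 (decimal)
Convert 0x5 (hexadecimal) → 5 (decimal)
Compute 6 ^ 5 = 7776
7776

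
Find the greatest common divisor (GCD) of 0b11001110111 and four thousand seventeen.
Convert 0b11001110111 (binary) → 1024 + 512 + 64 + 32 + 16 + 4 + 2 + 1 = 1655 (decimal)
Convert four thousand seventeen (English words) → 4×1000 + 17 = 4017 (decimal)
Compute gcd(1655, 4017) = 1
1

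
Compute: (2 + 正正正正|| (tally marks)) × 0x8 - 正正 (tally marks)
Convert 正正正正|| (tally marks) → 5 + 5 + 5 + 5 + 2 = 22 (decimal)
Convert 0x8 (hexadecimal) → 8 (decimal)
Convert 正正 (tally marks) → 5 + 5 = 10 (decimal)
Expression in decimal: (2 + 22) × 8 - 10
Parentheses first: 2 + 22 = 24
Multiply: 24 × 8 = 192
Subtract: 192 - 10 = 182
182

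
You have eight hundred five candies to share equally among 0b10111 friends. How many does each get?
Convert eight hundred five (English words) → 8×100 + 5 = 805 (decimal)
Convert 0b10111 (binary) → 16 + 4 + 2 + 1 = 23 (decimal)
Compute 805 ÷ 23 = 35
35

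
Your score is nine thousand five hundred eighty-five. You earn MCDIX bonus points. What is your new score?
Convert nine thousand five hundred eighty-five (English words) → 9×1000 + 5×100 + 85 = 9585 (decimal)
Convert MCDIX (Roman numeral) → 1000 + 400 + 9 = 1409 (decimal)
Compute 9585 + 1409 = 10994
10994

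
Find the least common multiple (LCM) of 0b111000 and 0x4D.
Convert 0b111000 (binary) → 32 + 16 + 8 = 56 (decimal)
Convert 0x4D (hexadecimal) → 4×16 + 13 = 77 (decimal)
Compute lcm(56, 77) = 616
616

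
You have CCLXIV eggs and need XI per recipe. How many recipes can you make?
Convert CCLXIV (Roman numeral) → 100 + 100 + 50 + 10 + 4 = 264 (decimal)
Convert XI (Roman numeral) → 10 + 1 = 11 (decimal)
Compute 264 ÷ 11 = 24
24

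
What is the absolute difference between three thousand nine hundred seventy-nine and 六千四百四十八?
Convert three thousand nine hundred seventy-nine (English words) → 3×1000 + 9×100 + 79 = 3979 (decimal)
Convert 六千四百四十八 (Chinese numeral) → 6×1000 + 4×100 + 4×10 + 8 = 6448 (decimal)
Compute |3979 - 6448| = 2469
2469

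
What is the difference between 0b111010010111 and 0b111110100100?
Convert 0b111010010111 (binary) → 2048 + 1024 + 512 + 128 + 16 + 4 + 2 + 1 = 3735 (decimal)
Convert 0b111110100100 (binary) → 2048 + 1024 + 512 + 256 + 128 + 32 + 4 = 4004 (decimal)
Difference: |3735 - 4004| = 269
269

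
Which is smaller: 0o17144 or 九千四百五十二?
Convert 0o17144 (octal) → 1×4096 + 7×512 + 1×64 + 4×8 + 4 = 7780 (decimal)
Convert 九千四百五十二 (Chinese numeral) → 9×1000 + 4×100 + 5×10 + 2 = 9452 (decimal)
Compare 7780 vs 9452: smaller = 7780
7780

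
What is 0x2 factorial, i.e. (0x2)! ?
Convert 0x2 (hexadecimal) → 2 (decimal)
Compute 2! = 2
2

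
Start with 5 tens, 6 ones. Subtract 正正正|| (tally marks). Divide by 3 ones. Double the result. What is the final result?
Convert 5 tens, 6 ones (place-value notation) → 5×10 + 6 = 56 (decimal)
Start: 56
Convert 正正正|| (tally marks) → 5 + 5 + 5 + 2 = 17 (decimal)
56 - 17 = 39
Convert 3 ones (place-value notation) → 3 (decimal)
39 ÷ 3 = 13
13 × 2 = 26
26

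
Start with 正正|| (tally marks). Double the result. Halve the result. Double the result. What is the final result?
Convert 正正|| (tally marks) → 5 + 5 + 2 = 12 (decimal)
Start: 12
12 × 2 = 24
24 ÷ 2 = 12
12 × 2 = 24
24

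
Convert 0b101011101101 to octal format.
Convert 0b101011101101 (binary) → 2048 + 512 + 128 + 64 + 32 + 8 + 4 + 1 = 2797 (decimal)
Convert 2797 (decimal) → 2797 = 5×512 + 3×64 + 5×8 + 5 → 0o5355 (octal)
0o5355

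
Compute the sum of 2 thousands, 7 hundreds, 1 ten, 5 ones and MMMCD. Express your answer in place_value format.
Convert 2 thousands, 7 hundreds, 1 ten, 5 ones (place-value notation) → 2×1000 + 7×100 + 1×10 + 5 = 2715 (decimal)
Convert MMMCD (Roman numeral) → 1000 + 1000 + 1000 + 400 = 3400 (decimal)
Compute 2715 + 3400 = 6115
Convert 6115 (decimal) → 6115 = 6×1000 + 1×100 + 1×10 + 5 → 6 thousands, 1 hundred, 1 ten, 5 ones (place-value notation)
6 thousands, 1 hundred, 1 ten, 5 ones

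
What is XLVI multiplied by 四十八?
Convert XLVI (Roman numeral) → 40 + 5 + 1 = 46 (decimal)
Convert 四十八 (Chinese numeral) → 4×10 + 8 = 48 (decimal)
Compute 46 × 48 = 2208
2208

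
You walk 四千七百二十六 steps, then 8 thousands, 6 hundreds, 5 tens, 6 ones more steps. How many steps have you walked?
Convert 四千七百二十六 (Chinese numeral) → 4×1000 + 7×100 + 2×10 + 6 = 4726 (decimal)
Convert 8 thousands, 6 hundreds, 5 tens, 6 ones (place-value notation) → 8×1000 + 6×100 + 5×10 + 6 = 8656 (decimal)
Compute 4726 + 8656 = 13382
13382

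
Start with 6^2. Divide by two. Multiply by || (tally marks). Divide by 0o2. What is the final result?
Convert 6^2 (power) → 36 (decimal)
Start: 36
Convert two (English words) → 2 (decimal)
36 ÷ 2 = 18
Convert || (tally marks) → 2 (decimal)
18 × 2 = 36
Convert 0o2 (octal) → 2 (decimal)
36 ÷ 2 = 18
18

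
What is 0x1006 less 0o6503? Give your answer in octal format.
Convert 0x1006 (hexadecimal) → 1×4096 + 6 = 4102 (decimal)
Convert 0o6503 (octal) → 6×512 + 5×64 + 3 = 3395 (decimal)
Compute 4102 - 3395 = 707
Convert 707 (decimal) → 707 = 1×512 + 3×64 + 3 → 0o1303 (octal)
0o1303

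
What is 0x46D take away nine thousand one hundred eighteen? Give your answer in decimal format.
Convert 0x46D (hexadecimal) → 4×256 + 6×16 + 13 = 1133 (decimal)
Convert nine thousand one hundred eighteen (English words) → 9×1000 + 1×100 + 18 = 9118 (decimal)
Compute 1133 - 9118 = -7985
-7985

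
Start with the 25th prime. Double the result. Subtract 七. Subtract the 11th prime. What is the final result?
Convert the 25th prime (prime index) → 97 (decimal)
Start: 97
97 × 2 = 194
Convert 七 (Chinese numeral) → 7 (decimal)
194 - 7 = 187
Convert the 11th prime (prime index) → 31 (decimal)
187 - 31 = 156
156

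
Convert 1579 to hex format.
Convert 1579 (decimal) → 1579 = 6×256 + 2×16 + 11 → 0x62B (hexadecimal)
0x62B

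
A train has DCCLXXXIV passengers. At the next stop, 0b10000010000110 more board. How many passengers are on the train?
Convert DCCLXXXIV (Roman numeral) → 500 + 100 + 100 + 50 + 10 + 10 + 10 + 4 = 784 (decimal)
Convert 0b10000010000110 (binary) → 8192 + 128 + 4 + 2 = 8326 (decimal)
Compute 784 + 8326 = 9110
9110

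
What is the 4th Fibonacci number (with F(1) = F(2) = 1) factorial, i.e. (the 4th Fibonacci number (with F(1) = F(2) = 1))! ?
Convert the 4th Fibonacci number (with F(1) = F(2) = 1) (Fibonacci index) → 1, 1, 2, 3 → 3 (decimal)
Compute 3! = 6
6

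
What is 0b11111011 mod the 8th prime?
Convert 0b11111011 (binary) → 128 + 64 + 32 + 16 + 8 + 2 + 1 = 251 (decimal)
Convert the 8th prime (prime index) → 19 (decimal)
Compute 251 mod 19 = 4
4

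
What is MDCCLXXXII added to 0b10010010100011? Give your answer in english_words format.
Convert MDCCLXXXII (Roman numeral) → 1000 + 500 + 100 + 100 + 50 + 10 + 10 + 10 + 1 + 1 = 1782 (decimal)
Convert 0b10010010100011 (binary) → 8192 + 1024 + 128 + 32 + 2 + 1 = 9379 (decimal)
Compute 1782 + 9379 = 11161
Convert 11161 (decimal) → 11161 = 11×1000 + 1×100 + 61 → eleven thousand one hundred sixty-one (English words)
eleven thousand one hundred sixty-one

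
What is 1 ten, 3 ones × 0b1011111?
Convert 1 ten, 3 ones (place-value notation) → 1×10 + 3 = 13 (decimal)
Convert 0b1011111 (binary) → 64 + 16 + 8 + 4 + 2 + 1 = 95 (decimal)
Compute 13 × 95 = 1235
1235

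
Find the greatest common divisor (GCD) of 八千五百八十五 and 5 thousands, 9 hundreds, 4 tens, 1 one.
Convert 八千五百八十五 (Chinese numeral) → 8×1000 + 5×100 + 8×10 + 5 = 8585 (decimal)
Convert 5 thousands, 9 hundreds, 4 tens, 1 one (place-value notation) → 5×1000 + 9×100 + 4×10 + 1 = 5941 (decimal)
Compute gcd(8585, 5941) = 1
1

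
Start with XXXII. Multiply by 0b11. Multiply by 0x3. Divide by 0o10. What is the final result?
Convert XXXII (Roman numeral) → 10 + 10 + 10 + 1 + 1 = 32 (decimal)
Start: 32
Convert 0b11 (binary) → 2 + 1 = 3 (decimal)
32 × 3 = 96
Convert 0x3 (hexadecimal) → 3 (decimal)
96 × 3 = 288
Convert 0o10 (octal) → 1×8 = 8 (decimal)
288 ÷ 8 = 36
36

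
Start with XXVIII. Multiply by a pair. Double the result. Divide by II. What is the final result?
Convert XXVIII (Roman numeral) → 10 + 10 + 5 + 1 + 1 + 1 = 28 (decimal)
Start: 28
Convert a pair (colloquial) → 2 (decimal)
28 × 2 = 56
56 × 2 = 112
Convert II (Roman numeral) → 1 + 1 = 2 (decimal)
112 ÷ 2 = 56
56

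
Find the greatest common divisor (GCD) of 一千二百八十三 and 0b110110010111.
Convert 一千二百八十三 (Chinese numeral) → 1×1000 + 2×100 + 8×10 + 3 = 1283 (decimal)
Convert 0b110110010111 (binary) → 2048 + 1024 + 256 + 128 + 16 + 4 + 2 + 1 = 3479 (decimal)
Compute gcd(1283, 3479) = 1
1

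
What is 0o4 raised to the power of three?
Convert 0o4 (octal) → 4 (decimal)
Convert three (English words) → 3 (decimal)
Compute 4 ^ 3 = 64
64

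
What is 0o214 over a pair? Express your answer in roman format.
Convert 0o214 (octal) → 2×64 + 1×8 + 4 = 140 (decimal)
Convert a pair (colloquial) → 2 (decimal)
Compute 140 ÷ 2 = 70
Convert 70 (decimal) → 70 = 50 + 10 + 10 → LXX (Roman numeral)
LXX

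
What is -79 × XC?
Convert XC (Roman numeral) → 90 (decimal)
Compute -79 × 90 = -7110
-7110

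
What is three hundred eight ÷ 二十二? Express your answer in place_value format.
Convert three hundred eight (English words) → 3×100 + 8 = 308 (decimal)
Convert 二十二 (Chinese numeral) → 2×10 + 2 = 22 (decimal)
Compute 308 ÷ 22 = 14
Convert 14 (decimal) → 14 = 1×10 + 4 → 1 ten, 4 ones (place-value notation)
1 ten, 4 ones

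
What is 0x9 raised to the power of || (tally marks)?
Convert 0x9 (hexadecimal) → 9 (decimal)
Convert || (tally marks) → 2 (decimal)
Compute 9 ^ 2 = 81
81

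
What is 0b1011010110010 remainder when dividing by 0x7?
Convert 0b1011010110010 (binary) → 4096 + 1024 + 512 + 128 + 32 + 16 + 2 = 5810 (decimal)
Convert 0x7 (hexadecimal) → 7 (decimal)
Compute 5810 mod 7 = 0
0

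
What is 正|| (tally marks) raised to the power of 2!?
Convert 正|| (tally marks) → 5 + 2 = 7 (decimal)
Convert 2! (factorial) → 2 (decimal)
Compute 7 ^ 2 = 49
49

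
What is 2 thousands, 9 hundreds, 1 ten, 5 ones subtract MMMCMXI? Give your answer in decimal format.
Convert 2 thousands, 9 hundreds, 1 ten, 5 ones (place-value notation) → 2×1000 + 9×100 + 1×10 + 5 = 2915 (decimal)
Convert MMMCMXI (Roman numeral) → 1000 + 1000 + 1000 + 900 + 10 + 1 = 3911 (decimal)
Compute 2915 - 3911 = -996
-996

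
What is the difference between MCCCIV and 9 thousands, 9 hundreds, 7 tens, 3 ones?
Convert MCCCIV (Roman numeral) → 1000 + 100 + 100 + 100 + 4 = 1304 (decimal)
Convert 9 thousands, 9 hundreds, 7 tens, 3 ones (place-value notation) → 9×1000 + 9×100 + 7×10 + 3 = 9973 (decimal)
Difference: |1304 - 9973| = 8669
8669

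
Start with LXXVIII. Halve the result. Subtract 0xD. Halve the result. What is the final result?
Convert LXXVIII (Roman numeral) → 50 + 10 + 10 + 5 + 1 + 1 + 1 = 78 (decimal)
Start: 78
78 ÷ 2 = 39
Convert 0xD (hexadecimal) → 13 (decimal)
39 - 13 = 26
26 ÷ 2 = 13
13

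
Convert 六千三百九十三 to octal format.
Convert 六千三百九十三 (Chinese numeral) → 6×1000 + 3×100 + 9×10 + 3 = 6393 (decimal)
Convert 6393 (decimal) → 6393 = 1×4096 + 4×512 + 3×64 + 7×8 + 1 → 0o14371 (octal)
0o14371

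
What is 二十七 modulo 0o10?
Convert 二十七 (Chinese numeral) → 2×10 + 7 = 27 (decimal)
Convert 0o10 (octal) → 1×8 = 8 (decimal)
Compute 27 mod 8 = 3
3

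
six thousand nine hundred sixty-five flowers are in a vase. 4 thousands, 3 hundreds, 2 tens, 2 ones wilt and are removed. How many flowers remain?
Convert six thousand nine hundred sixty-five (English words) → 6×1000 + 9×100 + 65 = 6965 (decimal)
Convert 4 thousands, 3 hundreds, 2 tens, 2 ones (place-value notation) → 4×1000 + 3×100 + 2×10 + 2 = 4322 (decimal)
Compute 6965 - 4322 = 2643
2643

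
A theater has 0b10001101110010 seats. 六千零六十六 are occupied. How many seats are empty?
Convert 0b10001101110010 (binary) → 8192 + 512 + 256 + 64 + 32 + 16 + 2 = 9074 (decimal)
Convert 六千零六十六 (Chinese numeral) → 6×1000 + 6×10 + 6 = 6066 (decimal)
Compute 9074 - 6066 = 3008
3008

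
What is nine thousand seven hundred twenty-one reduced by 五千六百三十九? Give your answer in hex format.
Convert nine thousand seven hundred twenty-one (English words) → 9×1000 + 7×100 + 21 = 9721 (decimal)
Convert 五千六百三十九 (Chinese numeral) → 5×1000 + 6×100 + 3×10 + 9 = 5639 (decimal)
Compute 9721 - 5639 = 4082
Convert 4082 (decimal) → 4082 = 15×256 + 15×16 + 2 → 0xFF2 (hexadecimal)
0xFF2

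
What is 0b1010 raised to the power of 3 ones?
Convert 0b1010 (binary) → 8 + 2 = 10 (decimal)
Convert 3 ones (place-value notation) → 3 (decimal)
Compute 10 ^ 3 = 1000
1000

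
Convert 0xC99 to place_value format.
Convert 0xC99 (hexadecimal) → 12×256 + 9×16 + 9 = 3225 (decimal)
Convert 3225 (decimal) → 3225 = 3×1000 + 2×100 + 2×10 + 5 → 3 thousands, 2 hundreds, 2 tens, 5 ones (place-value notation)
3 thousands, 2 hundreds, 2 tens, 5 ones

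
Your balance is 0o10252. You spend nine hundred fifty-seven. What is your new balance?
Convert 0o10252 (octal) → 1×4096 + 2×64 + 5×8 + 2 = 4266 (decimal)
Convert nine hundred fifty-seven (English words) → 9×100 + 57 = 957 (decimal)
Compute 4266 - 957 = 3309
3309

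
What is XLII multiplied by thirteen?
Convert XLII (Roman numeral) → 40 + 1 + 1 = 42 (decimal)
Convert thirteen (English words) → 13 (decimal)
Compute 42 × 13 = 546
546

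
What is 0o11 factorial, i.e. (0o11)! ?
Convert 0o11 (octal) → 1×8 + 1 = 9 (decimal)
Compute 9! = 362880
362880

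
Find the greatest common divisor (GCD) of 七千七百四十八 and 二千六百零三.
Convert 七千七百四十八 (Chinese numeral) → 7×1000 + 7×100 + 4×10 + 8 = 7748 (decimal)
Convert 二千六百零三 (Chinese numeral) → 2×1000 + 6×100 + 3 = 2603 (decimal)
Compute gcd(7748, 2603) = 1
1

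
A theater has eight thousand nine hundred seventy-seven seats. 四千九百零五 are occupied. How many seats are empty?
Convert eight thousand nine hundred seventy-seven (English words) → 8×1000 + 9×100 + 77 = 8977 (decimal)
Convert 四千九百零五 (Chinese numeral) → 4×1000 + 9×100 + 5 = 4905 (decimal)
Compute 8977 - 4905 = 4072
4072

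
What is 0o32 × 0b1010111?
Convert 0o32 (octal) → 3×8 + 2 = 26 (decimal)
Convert 0b1010111 (binary) → 64 + 16 + 4 + 2 + 1 = 87 (decimal)
Compute 26 × 87 = 2262
2262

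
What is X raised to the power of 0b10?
Convert X (Roman numeral) → 10 (decimal)
Convert 0b10 (binary) → 2 (decimal)
Compute 10 ^ 2 = 100
100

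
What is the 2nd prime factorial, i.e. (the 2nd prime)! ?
Convert the 2nd prime (prime index) → 3 (decimal)
Compute 3! = 6
6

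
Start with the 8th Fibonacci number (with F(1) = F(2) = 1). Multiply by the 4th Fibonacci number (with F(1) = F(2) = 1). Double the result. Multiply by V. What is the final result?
Convert the 8th Fibonacci number (with F(1) = F(2) = 1) (Fibonacci index) → 1, 1, 2, 3, 5, 8, 13, 21 → 21 (decimal)
Start: 21
Convert the 4th Fibonacci number (with F(1) = F(2) = 1) (Fibonacci index) → 1, 1, 2, 3 → 3 (decimal)
21 × 3 = 63
63 × 2 = 126
Convert V (Roman numeral) → 5 (decimal)
126 × 5 = 630
630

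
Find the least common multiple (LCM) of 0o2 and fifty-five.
Convert 0o2 (octal) → 2 (decimal)
Convert fifty-five (English words) → 55 (decimal)
Compute lcm(2, 55) = 110
110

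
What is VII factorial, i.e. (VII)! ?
Convert VII (Roman numeral) → 5 + 1 + 1 = 7 (decimal)
Compute 7! = 5040
5040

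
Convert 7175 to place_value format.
Convert 7175 (decimal) → 7175 = 7×1000 + 1×100 + 7×10 + 5 → 7 thousands, 1 hundred, 7 tens, 5 ones (place-value notation)
7 thousands, 1 hundred, 7 tens, 5 ones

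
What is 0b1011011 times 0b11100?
Convert 0b1011011 (binary) → 64 + 16 + 8 + 2 + 1 = 91 (decimal)
Convert 0b11100 (binary) → 16 + 8 + 4 = 28 (decimal)
Compute 91 × 28 = 2548
2548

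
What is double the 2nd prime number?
The 2nd prime number = 3
Compute 3 × 2 = 6
6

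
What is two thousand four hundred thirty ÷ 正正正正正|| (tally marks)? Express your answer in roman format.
Convert two thousand four hundred thirty (English words) → 2×1000 + 4×100 + 30 = 2430 (decimal)
Convert 正正正正正|| (tally marks) → 5 + 5 + 5 + 5 + 5 + 2 = 27 (decimal)
Compute 2430 ÷ 27 = 90
Convert 90 (decimal) → XC (Roman numeral)
XC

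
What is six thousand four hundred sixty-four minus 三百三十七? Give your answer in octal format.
Convert six thousand four hundred sixty-four (English words) → 6×1000 + 4×100 + 64 = 6464 (decimal)
Convert 三百三十七 (Chinese numeral) → 3×100 + 3×10 + 7 = 337 (decimal)
Compute 6464 - 337 = 6127
Convert 6127 (decimal) → 6127 = 1×4096 + 3×512 + 7×64 + 5×8 + 7 → 0o13757 (octal)
0o13757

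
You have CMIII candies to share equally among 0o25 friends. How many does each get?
Convert CMIII (Roman numeral) → 900 + 1 + 1 + 1 = 903 (decimal)
Convert 0o25 (octal) → 2×8 + 5 = 21 (decimal)
Compute 903 ÷ 21 = 43
43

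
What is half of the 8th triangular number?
The 8th triangular number = 8×9/2 = 36
Compute 36 ÷ 2 = 18
18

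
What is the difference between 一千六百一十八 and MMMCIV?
Convert 一千六百一十八 (Chinese numeral) → 1×1000 + 6×100 + 1×10 + 8 = 1618 (decimal)
Convert MMMCIV (Roman numeral) → 1000 + 1000 + 1000 + 100 + 4 = 3104 (decimal)
Difference: |1618 - 3104| = 1486
1486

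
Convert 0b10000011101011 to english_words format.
Convert 0b10000011101011 (binary) → 8192 + 128 + 64 + 32 + 8 + 2 + 1 = 8427 (decimal)
Convert 8427 (decimal) → 8427 = 8×1000 + 4×100 + 27 → eight thousand four hundred twenty-seven (English words)
eight thousand four hundred twenty-seven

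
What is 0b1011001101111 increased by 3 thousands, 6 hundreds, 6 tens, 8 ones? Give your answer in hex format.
Convert 0b1011001101111 (binary) → 4096 + 1024 + 512 + 64 + 32 + 8 + 4 + 2 + 1 = 5743 (decimal)
Convert 3 thousands, 6 hundreds, 6 tens, 8 ones (place-value notation) → 3×1000 + 6×100 + 6×10 + 8 = 3668 (decimal)
Compute 5743 + 3668 = 9411
Convert 9411 (decimal) → 9411 = 2×4096 + 4×256 + 12×16 + 3 → 0x24C3 (hexadecimal)
0x24C3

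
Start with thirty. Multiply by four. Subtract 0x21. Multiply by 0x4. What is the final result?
Convert thirty (English words) → 30 (decimal)
Start: 30
Convert four (English words) → 4 (decimal)
30 × 4 = 120
Convert 0x21 (hexadecimal) → 2×16 + 1 = 33 (decimal)
120 - 33 = 87
Convert 0x4 (hexadecimal) → 4 (decimal)
87 × 4 = 348
348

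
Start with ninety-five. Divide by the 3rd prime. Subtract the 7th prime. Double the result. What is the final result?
Convert ninety-five (English words) → 95 (decimal)
Start: 95
Convert the 3rd prime (prime index) → 5 (decimal)
95 ÷ 5 = 19
Convert the 7th prime (prime index) → 17 (decimal)
19 - 17 = 2
2 × 2 = 4
4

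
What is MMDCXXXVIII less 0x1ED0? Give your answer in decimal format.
Convert MMDCXXXVIII (Roman numeral) → 1000 + 1000 + 500 + 100 + 10 + 10 + 10 + 5 + 1 + 1 + 1 = 2638 (decimal)
Convert 0x1ED0 (hexadecimal) → 1×4096 + 14×256 + 13×16 = 7888 (decimal)
Compute 2638 - 7888 = -5250
-5250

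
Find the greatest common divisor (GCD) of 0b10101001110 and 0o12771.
Convert 0b10101001110 (binary) → 1024 + 256 + 64 + 8 + 4 + 2 = 1358 (decimal)
Convert 0o12771 (octal) → 1×4096 + 2×512 + 7×64 + 7×8 + 1 = 5625 (decimal)
Compute gcd(1358, 5625) = 1
1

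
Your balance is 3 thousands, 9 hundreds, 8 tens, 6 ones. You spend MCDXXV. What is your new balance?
Convert 3 thousands, 9 hundreds, 8 tens, 6 ones (place-value notation) → 3×1000 + 9×100 + 8×10 + 6 = 3986 (decimal)
Convert MCDXXV (Roman numeral) → 1000 + 400 + 10 + 10 + 5 = 1425 (decimal)
Compute 3986 - 1425 = 2561
2561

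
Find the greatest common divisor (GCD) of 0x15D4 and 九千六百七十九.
Convert 0x15D4 (hexadecimal) → 1×4096 + 5×256 + 13×16 + 4 = 5588 (decimal)
Convert 九千六百七十九 (Chinese numeral) → 9×1000 + 6×100 + 7×10 + 9 = 9679 (decimal)
Compute gcd(5588, 9679) = 1
1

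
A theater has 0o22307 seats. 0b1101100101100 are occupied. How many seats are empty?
Convert 0o22307 (octal) → 2×4096 + 2×512 + 3×64 + 7 = 9415 (decimal)
Convert 0b1101100101100 (binary) → 4096 + 2048 + 512 + 256 + 32 + 8 + 4 = 6956 (decimal)
Compute 9415 - 6956 = 2459
2459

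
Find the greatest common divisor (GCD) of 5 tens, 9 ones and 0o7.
Convert 5 tens, 9 ones (place-value notation) → 5×10 + 9 = 59 (decimal)
Convert 0o7 (octal) → 7 (decimal)
Compute gcd(59, 7) = 1
1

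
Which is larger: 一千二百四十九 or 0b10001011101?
Convert 一千二百四十九 (Chinese numeral) → 1×1000 + 2×100 + 4×10 + 9 = 1249 (decimal)
Convert 0b10001011101 (binary) → 1024 + 64 + 16 + 8 + 4 + 1 = 1117 (decimal)
Compare 1249 vs 1117: larger = 1249
1249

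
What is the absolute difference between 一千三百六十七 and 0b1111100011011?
Convert 一千三百六十七 (Chinese numeral) → 1×1000 + 3×100 + 6×10 + 7 = 1367 (decimal)
Convert 0b1111100011011 (binary) → 4096 + 2048 + 1024 + 512 + 256 + 16 + 8 + 2 + 1 = 7963 (decimal)
Compute |1367 - 7963| = 6596
6596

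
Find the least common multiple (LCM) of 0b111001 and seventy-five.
Convert 0b111001 (binary) → 32 + 16 + 8 + 1 = 57 (decimal)
Convert seventy-five (English words) → 75 (decimal)
Compute lcm(57, 75) = 1425
1425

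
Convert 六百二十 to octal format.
Convert 六百二十 (Chinese numeral) → 6×100 + 2×10 = 620 (decimal)
Convert 620 (decimal) → 620 = 1×512 + 1×64 + 5×8 + 4 → 0o1154 (octal)
0o1154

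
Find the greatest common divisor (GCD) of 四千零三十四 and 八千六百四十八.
Convert 四千零三十四 (Chinese numeral) → 4×1000 + 3×10 + 4 = 4034 (decimal)
Convert 八千六百四十八 (Chinese numeral) → 8×1000 + 6×100 + 4×10 + 8 = 8648 (decimal)
Compute gcd(4034, 8648) = 2
2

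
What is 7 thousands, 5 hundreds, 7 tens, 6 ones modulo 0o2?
Convert 7 thousands, 5 hundreds, 7 tens, 6 ones (place-value notation) → 7×1000 + 5×100 + 7×10 + 6 = 7576 (decimal)
Convert 0o2 (octal) → 2 (decimal)
Compute 7576 mod 2 = 0
0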